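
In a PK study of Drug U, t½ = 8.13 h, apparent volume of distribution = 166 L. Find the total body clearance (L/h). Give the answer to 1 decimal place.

k = ln2 / t½ = 0.693147 / 8.13 = 0.08526 h⁻¹
CL = k × Vd = 0.08526 × 166 = 14.15 L/h

14.2 L/h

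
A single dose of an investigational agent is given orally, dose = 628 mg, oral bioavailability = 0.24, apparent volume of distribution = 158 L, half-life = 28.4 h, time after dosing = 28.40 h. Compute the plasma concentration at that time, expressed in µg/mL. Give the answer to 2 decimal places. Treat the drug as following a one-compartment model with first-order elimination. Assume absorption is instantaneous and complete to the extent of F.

Amount reaching circulation = F × Dose = 0.24 × 628.0 = 150.7 mg
C₀ = F·Dose / Vd = 150.7 / 158 = 0.9538 mg/L
k = ln2 / t½ = 0.693147 / 28.4 = 0.02441 h⁻¹
t / t½ = 28.40 / 28.4 = 1 half-lives
C = C₀ × (1/2)^1 = 0.9538 × 0.5000 = 0.4769 mg/L
(0.4769 mg/L = 0.4769 µg/mL)

0.48 µg/mL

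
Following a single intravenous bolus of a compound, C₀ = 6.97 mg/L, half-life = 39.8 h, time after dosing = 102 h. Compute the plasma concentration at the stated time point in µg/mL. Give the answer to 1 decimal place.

1.2 µg/mL

k = ln2 / t½ = 0.693147 / 39.8 = 0.01742 h⁻¹
C = C₀ · e^(−k·t) = 6.970 × e^(−0.01742 × 102)
  = 6.970 × 0.1692 = 1.179 mg/L
(1.179 mg/L = 1.179 µg/mL)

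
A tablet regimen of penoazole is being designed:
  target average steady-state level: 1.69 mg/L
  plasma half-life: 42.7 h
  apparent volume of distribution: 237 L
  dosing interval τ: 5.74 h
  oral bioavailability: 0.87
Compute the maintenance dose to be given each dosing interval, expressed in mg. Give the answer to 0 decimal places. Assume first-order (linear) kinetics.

43 mg

k = ln2 / t½ = 0.693147 / 42.7 = 0.01623 h⁻¹
CL = k × Vd = 0.01623 × 237 = 3.847 L/h
At steady state, F × (Dose/τ) = Css × CL.
Dose = Css × CL × τ / F = 1.69 × 3.847 × 5.74 / 0.87 = 42.89 mg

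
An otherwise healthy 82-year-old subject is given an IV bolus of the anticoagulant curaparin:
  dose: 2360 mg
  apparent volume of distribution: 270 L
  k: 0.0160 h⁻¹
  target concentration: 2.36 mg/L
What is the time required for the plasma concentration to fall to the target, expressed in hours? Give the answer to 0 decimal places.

82 h

C₀ = Dose / Vd = 2360 / 270 = 8.741 mg/L
t = ln(C₀ / C) / k = ln(8.741 / 2.36) / 0.01600
  = ln(3.704) / 0.01600 = 1.309 / 0.01600 = 81.81 h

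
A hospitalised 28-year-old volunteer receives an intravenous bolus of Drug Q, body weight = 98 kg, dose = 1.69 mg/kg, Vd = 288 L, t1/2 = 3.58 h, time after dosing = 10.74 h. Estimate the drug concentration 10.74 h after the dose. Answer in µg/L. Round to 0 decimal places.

Total dose = 1.69 × 98 = 165.6 mg
C₀ = Dose / Vd = 165.6 / 288 = 0.5750 mg/L
k = ln2 / t½ = 0.693147 / 3.58 = 0.1936 h⁻¹
t / t½ = 10.74 / 3.58 = 3 half-lives
C = C₀ × (1/2)^3 = 0.5750 × 0.1250 = 0.07188 mg/L
Convert: 0.07188 mg/L × 1000 = 71.88 µg/L

72 µg/L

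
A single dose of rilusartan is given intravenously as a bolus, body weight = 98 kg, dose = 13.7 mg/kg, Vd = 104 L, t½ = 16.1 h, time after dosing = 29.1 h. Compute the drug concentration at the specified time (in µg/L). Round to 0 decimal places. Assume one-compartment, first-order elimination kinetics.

3688 µg/L

Total dose = 13.7 × 98 = 1343 mg
C₀ = Dose / Vd = 1343 / 104 = 12.91 mg/L
k = ln2 / t½ = 0.693147 / 16.1 = 0.04305 h⁻¹
C = C₀ · e^(−k·t) = 12.91 × e^(−0.04305 × 29.1)
  = 12.91 × 0.2857 = 3.688 mg/L
Convert: 3.688 mg/L × 1000 = 3688 µg/L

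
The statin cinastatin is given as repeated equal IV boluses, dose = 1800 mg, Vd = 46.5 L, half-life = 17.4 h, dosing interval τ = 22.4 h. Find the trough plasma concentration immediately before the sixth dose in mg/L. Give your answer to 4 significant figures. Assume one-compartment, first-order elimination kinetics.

26.56 mg/L

C₀ per dose = Dose / Vd = 1800 / 46.5 = 38.71 mg/L
k = ln2 / t½ = 0.693147 / 17.4 = 0.03984 h⁻¹
Fraction remaining after one interval: r = e^(−kτ) = e^(−0.03984 × 22.4) = 0.4097
Before dose 6, 5 doses have been given (aged 1τ, 2τ, 3τ, 4τ, 5τ).
C_trough = C₀ × (r + r² + … + r^5) = C₀ × r(1−r^5)/(1−r)
        = 38.71 × 0.4097 × (1 − 0.01154) / (1 − 0.4097) = 26.56 mg/L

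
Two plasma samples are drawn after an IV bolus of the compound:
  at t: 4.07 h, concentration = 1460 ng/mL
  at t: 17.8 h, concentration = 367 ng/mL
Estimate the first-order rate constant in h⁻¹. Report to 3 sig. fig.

0.101 h⁻¹

k = ln(C₁/C₂) / (t₂ − t₁) = ln(1460/367) / (17.8 − 4.07)
  = 1.381 / 13.73 = 0.1006 h⁻¹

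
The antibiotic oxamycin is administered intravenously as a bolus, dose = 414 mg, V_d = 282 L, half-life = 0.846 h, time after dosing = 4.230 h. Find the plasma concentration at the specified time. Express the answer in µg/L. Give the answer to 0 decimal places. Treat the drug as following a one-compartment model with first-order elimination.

C₀ = Dose / Vd = 414.0 / 282 = 1.468 mg/L
k = ln2 / t½ = 0.693147 / 0.846 = 0.8193 h⁻¹
t / t½ = 4.230 / 0.846 = 5 half-lives
C = C₀ × (1/2)^5 = 1.468 × 0.03125 = 0.04588 mg/L
Convert: 0.04588 mg/L × 1000 = 45.88 µg/L

46 µg/L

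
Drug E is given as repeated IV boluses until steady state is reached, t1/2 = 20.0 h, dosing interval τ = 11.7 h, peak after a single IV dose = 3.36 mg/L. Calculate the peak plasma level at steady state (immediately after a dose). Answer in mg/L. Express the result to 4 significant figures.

10.08 mg/L

k = ln2 / t½ = 0.693147 / 20.0 = 0.03466 h⁻¹
e^(−kτ) = e^(−0.03466 × 11.7) = 0.6666
Accumulation ratio R = 1 / (1 − e^(−kτ)) = 1 / (1 − 0.6666) = 2.999
Steady-state peak = C₀ × R = 3.36 × 2.999 = 10.08 mg/L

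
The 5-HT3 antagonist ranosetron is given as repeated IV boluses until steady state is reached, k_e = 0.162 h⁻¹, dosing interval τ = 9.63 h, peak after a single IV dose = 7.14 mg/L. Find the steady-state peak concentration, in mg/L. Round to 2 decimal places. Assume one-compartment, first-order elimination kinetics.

9.04 mg/L

e^(−kτ) = e^(−0.1620 × 9.63) = 0.2101
Accumulation ratio R = 1 / (1 − e^(−kτ)) = 1 / (1 − 0.2101) = 1.266
Steady-state peak = C₀ × R = 7.14 × 1.266 = 9.039 mg/L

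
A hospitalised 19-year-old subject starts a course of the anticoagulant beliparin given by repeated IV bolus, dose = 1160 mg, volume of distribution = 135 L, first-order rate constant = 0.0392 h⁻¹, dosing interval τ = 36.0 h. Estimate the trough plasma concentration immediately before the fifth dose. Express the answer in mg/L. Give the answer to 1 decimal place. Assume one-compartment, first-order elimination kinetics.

2.8 mg/L

C₀ per dose = Dose / Vd = 1160 / 135 = 8.593 mg/L
Fraction remaining after one interval: r = e^(−kτ) = e^(−0.03920 × 36.0) = 0.2439
Before dose 5, 4 doses have been given (aged 1τ, 2τ, 3τ, 4τ).
C_trough = C₀ × (r + r² + … + r^4) = C₀ × r(1−r^4)/(1−r)
        = 8.593 × 0.2439 × (1 − 0.003539) / (1 − 0.2439) = 2.762 mg/L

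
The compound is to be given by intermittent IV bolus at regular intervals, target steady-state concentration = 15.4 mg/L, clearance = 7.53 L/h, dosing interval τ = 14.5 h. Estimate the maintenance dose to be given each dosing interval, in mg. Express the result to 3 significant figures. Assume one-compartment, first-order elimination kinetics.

At steady state, Dose/τ = Css × CL.
Dose = Css × CL × τ = 15.4 × 7.530 × 14.5 = 1681 mg

1680 mg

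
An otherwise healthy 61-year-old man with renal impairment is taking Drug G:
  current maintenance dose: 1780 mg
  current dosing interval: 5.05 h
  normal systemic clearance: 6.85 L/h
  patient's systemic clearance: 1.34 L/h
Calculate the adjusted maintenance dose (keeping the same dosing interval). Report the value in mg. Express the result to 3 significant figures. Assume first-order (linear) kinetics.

348 mg

To keep the same average steady-state level, dosing rate must scale with clearance.
CL ratio = 1.34 / 6.85 = 0.1956
New dose (same interval) = 1780 × 0.1956 = 348.2 mg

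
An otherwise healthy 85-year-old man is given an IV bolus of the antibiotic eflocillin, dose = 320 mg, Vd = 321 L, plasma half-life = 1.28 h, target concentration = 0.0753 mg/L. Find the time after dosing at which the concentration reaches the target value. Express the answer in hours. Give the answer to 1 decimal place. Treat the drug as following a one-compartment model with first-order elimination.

4.8 h

C₀ = Dose / Vd = 320.0 / 321 = 0.9969 mg/L
k = ln2 / t½ = 0.693147 / 1.28 = 0.5415 h⁻¹
t = ln(C₀ / C) / k = ln(0.9969 / 0.0753) / 0.5415
  = ln(13.24) / 0.5415 = 2.583 / 0.5415 = 4.770 h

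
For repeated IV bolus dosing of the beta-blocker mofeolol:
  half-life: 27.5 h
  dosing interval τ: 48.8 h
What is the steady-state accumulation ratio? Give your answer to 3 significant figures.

k = ln2 / t½ = 0.693147 / 27.5 = 0.02521 h⁻¹
e^(−kτ) = e^(−0.02521 × 48.8) = 0.2922
Accumulation ratio R = 1 / (1 − e^(−kτ)) = 1 / (1 − 0.2922) = 1.413

1.41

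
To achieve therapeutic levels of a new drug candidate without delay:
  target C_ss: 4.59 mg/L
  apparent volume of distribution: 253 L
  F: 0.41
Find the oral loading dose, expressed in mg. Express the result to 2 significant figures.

2800 mg

LD = Css × Vd / F = 4.59 × 253 / 0.41 = 2832 mg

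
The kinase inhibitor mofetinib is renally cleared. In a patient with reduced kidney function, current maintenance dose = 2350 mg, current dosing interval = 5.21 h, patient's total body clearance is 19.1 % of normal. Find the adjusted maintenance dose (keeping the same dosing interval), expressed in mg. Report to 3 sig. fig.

To keep the same average steady-state level, dosing rate must scale with clearance.
CL ratio = 19.1 / 100 = 0.1910
New dose (same interval) = 2350 × 0.1910 = 448.9 mg

449 mg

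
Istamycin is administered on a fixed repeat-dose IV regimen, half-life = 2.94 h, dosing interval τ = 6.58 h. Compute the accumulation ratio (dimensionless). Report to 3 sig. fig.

1.27

k = ln2 / t½ = 0.693147 / 2.94 = 0.2358 h⁻¹
e^(−kτ) = e^(−0.2358 × 6.58) = 0.2119
Accumulation ratio R = 1 / (1 − e^(−kτ)) = 1 / (1 − 0.2119) = 1.269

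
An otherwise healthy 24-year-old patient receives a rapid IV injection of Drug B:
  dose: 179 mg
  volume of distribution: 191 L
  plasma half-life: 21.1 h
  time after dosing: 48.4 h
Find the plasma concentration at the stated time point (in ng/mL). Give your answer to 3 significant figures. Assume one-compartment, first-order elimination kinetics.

191 ng/mL

C₀ = Dose / Vd = 179.0 / 191 = 0.9372 mg/L
k = ln2 / t½ = 0.693147 / 21.1 = 0.03285 h⁻¹
C = C₀ · e^(−k·t) = 0.9372 × e^(−0.03285 × 48.4)
  = 0.9372 × 0.2039 = 0.1911 mg/L
Convert: 0.1911 mg/L × 1000 = 191.1 ng/mL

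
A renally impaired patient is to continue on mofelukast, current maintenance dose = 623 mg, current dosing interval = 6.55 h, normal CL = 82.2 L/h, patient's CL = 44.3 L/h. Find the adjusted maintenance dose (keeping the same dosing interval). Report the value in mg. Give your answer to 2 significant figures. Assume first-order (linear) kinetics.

340 mg

To keep the same average steady-state level, dosing rate must scale with clearance.
CL ratio = 44.3 / 82.2 = 0.5389
New dose (same interval) = 623 × 0.5389 = 335.7 mg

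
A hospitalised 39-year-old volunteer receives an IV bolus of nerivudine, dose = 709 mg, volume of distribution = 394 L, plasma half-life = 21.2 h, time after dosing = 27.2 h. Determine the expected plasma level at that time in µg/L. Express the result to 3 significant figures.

C₀ = Dose / Vd = 709.0 / 394 = 1.799 mg/L
k = ln2 / t½ = 0.693147 / 21.2 = 0.03270 h⁻¹
C = C₀ · e^(−k·t) = 1.799 × e^(−0.03270 × 27.2)
  = 1.799 × 0.4109 = 0.7392 mg/L
Convert: 0.7392 mg/L × 1000 = 739.2 µg/L

739 µg/L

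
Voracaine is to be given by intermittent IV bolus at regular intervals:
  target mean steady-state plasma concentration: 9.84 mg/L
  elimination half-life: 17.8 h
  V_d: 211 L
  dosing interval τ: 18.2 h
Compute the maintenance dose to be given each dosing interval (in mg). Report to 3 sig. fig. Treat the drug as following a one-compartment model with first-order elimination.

1470 mg

k = ln2 / t½ = 0.693147 / 17.8 = 0.03894 h⁻¹
CL = k × Vd = 0.03894 × 211 = 8.216 L/h
At steady state, Dose/τ = Css × CL.
Dose = Css × CL × τ = 9.84 × 8.216 × 18.2 = 1471 mg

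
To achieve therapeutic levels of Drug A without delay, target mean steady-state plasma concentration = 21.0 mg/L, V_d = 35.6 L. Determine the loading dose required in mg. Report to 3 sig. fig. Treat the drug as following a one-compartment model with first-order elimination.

748 mg

LD = Css × Vd = 21.0 × 35.6 = 747.6 mg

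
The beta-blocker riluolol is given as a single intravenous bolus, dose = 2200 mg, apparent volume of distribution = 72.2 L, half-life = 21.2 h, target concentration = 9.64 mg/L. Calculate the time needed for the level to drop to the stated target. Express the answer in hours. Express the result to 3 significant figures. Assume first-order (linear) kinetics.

35.2 h

C₀ = Dose / Vd = 2200 / 72.2 = 30.47 mg/L
k = ln2 / t½ = 0.693147 / 21.2 = 0.03270 h⁻¹
t = ln(C₀ / C) / k = ln(30.47 / 9.64) / 0.03270
  = ln(3.161) / 0.03270 = 1.151 / 0.03270 = 35.20 h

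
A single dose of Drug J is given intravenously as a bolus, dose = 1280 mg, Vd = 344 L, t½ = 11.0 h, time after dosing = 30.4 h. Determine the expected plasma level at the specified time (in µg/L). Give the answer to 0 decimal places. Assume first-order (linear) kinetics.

548 µg/L

C₀ = Dose / Vd = 1280 / 344 = 3.721 mg/L
k = ln2 / t½ = 0.693147 / 11.0 = 0.06301 h⁻¹
C = C₀ · e^(−k·t) = 3.721 × e^(−0.06301 × 30.4)
  = 3.721 × 0.1473 = 0.5481 mg/L
Convert: 0.5481 mg/L × 1000 = 548.1 µg/L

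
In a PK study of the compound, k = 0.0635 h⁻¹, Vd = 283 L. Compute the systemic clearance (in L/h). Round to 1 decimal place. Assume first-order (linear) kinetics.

CL = k × Vd = 0.0635 × 283 = 17.97 L/h

18.0 L/h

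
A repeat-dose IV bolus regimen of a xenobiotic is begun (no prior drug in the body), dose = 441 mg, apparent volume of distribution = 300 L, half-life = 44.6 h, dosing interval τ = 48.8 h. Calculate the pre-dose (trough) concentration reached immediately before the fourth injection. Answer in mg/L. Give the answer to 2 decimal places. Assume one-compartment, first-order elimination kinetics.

1.16 mg/L

C₀ per dose = Dose / Vd = 441 / 300 = 1.470 mg/L
k = ln2 / t½ = 0.693147 / 44.6 = 0.01554 h⁻¹
Fraction remaining after one interval: r = e^(−kτ) = e^(−0.01554 × 48.8) = 0.4684
Before dose 4, 3 doses have been given (aged 1τ, 2τ, 3τ).
C_trough = C₀ × (r + r² + … + r^3) = C₀ × r(1−r^3)/(1−r)
        = 1.470 × 0.4684 × (1 − 0.1028) / (1 − 0.4684) = 1.162 mg/L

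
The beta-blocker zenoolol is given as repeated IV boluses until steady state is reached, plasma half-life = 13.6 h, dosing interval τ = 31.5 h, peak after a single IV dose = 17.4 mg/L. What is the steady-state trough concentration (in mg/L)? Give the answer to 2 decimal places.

k = ln2 / t½ = 0.693147 / 13.6 = 0.05097 h⁻¹
e^(−kτ) = e^(−0.05097 × 31.5) = 0.2008
Accumulation ratio R = 1 / (1 − e^(−kτ)) = 1 / (1 − 0.2008) = 1.251
Steady-state trough = C₀ × R × e^(−kτ) = 17.4 × 1.251 × 0.2008 = 4.371 mg/L

4.37 mg/L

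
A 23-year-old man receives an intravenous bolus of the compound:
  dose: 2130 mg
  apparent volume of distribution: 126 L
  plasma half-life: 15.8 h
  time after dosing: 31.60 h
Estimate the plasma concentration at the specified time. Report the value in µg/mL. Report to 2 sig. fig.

4.2 µg/mL

C₀ = Dose / Vd = 2130 / 126 = 16.90 mg/L
k = ln2 / t½ = 0.693147 / 15.8 = 0.04387 h⁻¹
t / t½ = 31.60 / 15.8 = 2 half-lives
C = C₀ × (1/2)^2 = 16.90 × 0.2500 = 4.225 mg/L
(4.225 mg/L = 4.225 µg/mL)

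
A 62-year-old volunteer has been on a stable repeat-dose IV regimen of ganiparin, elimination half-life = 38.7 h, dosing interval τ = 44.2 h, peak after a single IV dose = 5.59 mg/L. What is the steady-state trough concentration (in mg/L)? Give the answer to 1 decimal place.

k = ln2 / t½ = 0.693147 / 38.7 = 0.01791 h⁻¹
e^(−kτ) = e^(−0.01791 × 44.2) = 0.4531
Accumulation ratio R = 1 / (1 − e^(−kτ)) = 1 / (1 − 0.4531) = 1.828
Steady-state trough = C₀ × R × e^(−kτ) = 5.59 × 1.828 × 0.4531 = 4.630 mg/L

4.6 mg/L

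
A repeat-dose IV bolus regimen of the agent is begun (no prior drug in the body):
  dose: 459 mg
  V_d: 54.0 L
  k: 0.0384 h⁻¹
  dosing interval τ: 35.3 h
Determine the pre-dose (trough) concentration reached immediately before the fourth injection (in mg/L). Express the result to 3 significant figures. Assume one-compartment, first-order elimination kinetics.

2.90 mg/L

C₀ per dose = Dose / Vd = 459 / 54.0 = 8.500 mg/L
Fraction remaining after one interval: r = e^(−kτ) = e^(−0.03840 × 35.3) = 0.2578
Before dose 4, 3 doses have been given (aged 1τ, 2τ, 3τ).
C_trough = C₀ × (r + r² + … + r^3) = C₀ × r(1−r^3)/(1−r)
        = 8.500 × 0.2578 × (1 − 0.01713) / (1 − 0.2578) = 2.902 mg/L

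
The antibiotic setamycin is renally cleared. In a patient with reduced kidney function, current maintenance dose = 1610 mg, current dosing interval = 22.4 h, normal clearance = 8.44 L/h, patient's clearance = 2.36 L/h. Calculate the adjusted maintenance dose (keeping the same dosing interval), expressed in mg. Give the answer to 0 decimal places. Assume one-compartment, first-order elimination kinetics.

To keep the same average steady-state level, dosing rate must scale with clearance.
CL ratio = 2.36 / 8.44 = 0.2796
New dose (same interval) = 1610 × 0.2796 = 450.2 mg

450 mg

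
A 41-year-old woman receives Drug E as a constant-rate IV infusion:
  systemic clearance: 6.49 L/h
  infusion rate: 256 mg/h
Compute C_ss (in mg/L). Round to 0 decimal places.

At steady state Css = R₀ / CL = 256 / 6.490 = 39.45 mg/L

39 mg/L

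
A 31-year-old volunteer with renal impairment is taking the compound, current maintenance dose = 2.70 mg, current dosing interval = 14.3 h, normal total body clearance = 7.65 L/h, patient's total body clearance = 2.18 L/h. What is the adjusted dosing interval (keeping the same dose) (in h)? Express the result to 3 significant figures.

To keep the same average steady-state level, dosing rate must scale with clearance.
CL ratio = 2.18 / 7.65 = 0.2850
New interval (same dose) = 14.3 / 0.2850 = 50.18 h

50.2 h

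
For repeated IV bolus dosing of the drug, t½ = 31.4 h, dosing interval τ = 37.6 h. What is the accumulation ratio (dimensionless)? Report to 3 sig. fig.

k = ln2 / t½ = 0.693147 / 31.4 = 0.02207 h⁻¹
e^(−kτ) = e^(−0.02207 × 37.6) = 0.4361
Accumulation ratio R = 1 / (1 − e^(−kτ)) = 1 / (1 − 0.4361) = 1.773

1.77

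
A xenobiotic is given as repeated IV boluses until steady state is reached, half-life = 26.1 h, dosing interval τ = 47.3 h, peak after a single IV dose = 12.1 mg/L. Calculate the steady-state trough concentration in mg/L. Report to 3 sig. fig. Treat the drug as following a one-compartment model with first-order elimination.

k = ln2 / t½ = 0.693147 / 26.1 = 0.02656 h⁻¹
e^(−kτ) = e^(−0.02656 × 47.3) = 0.2847
Accumulation ratio R = 1 / (1 − e^(−kτ)) = 1 / (1 − 0.2847) = 1.398
Steady-state trough = C₀ × R × e^(−kτ) = 12.1 × 1.398 × 0.2847 = 4.816 mg/L

4.82 mg/L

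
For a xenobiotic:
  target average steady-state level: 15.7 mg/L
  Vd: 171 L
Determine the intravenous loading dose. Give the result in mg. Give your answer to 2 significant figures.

LD = Css × Vd = 15.7 × 171 = 2685 mg

2700 mg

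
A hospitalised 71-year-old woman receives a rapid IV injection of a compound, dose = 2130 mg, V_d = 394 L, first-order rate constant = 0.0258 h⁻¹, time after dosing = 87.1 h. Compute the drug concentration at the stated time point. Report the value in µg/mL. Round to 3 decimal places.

C₀ = Dose / Vd = 2130 / 394 = 5.406 mg/L
C = C₀ · e^(−k·t) = 5.406 × e^(−0.02580 × 87.1)
  = 5.406 × 0.1057 = 0.5714 mg/L
(0.5714 mg/L = 0.5714 µg/mL)

0.571 µg/mL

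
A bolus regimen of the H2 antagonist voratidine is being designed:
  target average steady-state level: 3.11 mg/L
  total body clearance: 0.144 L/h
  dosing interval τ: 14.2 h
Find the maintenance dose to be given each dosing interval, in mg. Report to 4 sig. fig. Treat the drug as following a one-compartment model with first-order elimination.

At steady state, Dose/τ = Css × CL.
Dose = Css × CL × τ = 3.11 × 0.1440 × 14.2 = 6.359 mg

6.359 mg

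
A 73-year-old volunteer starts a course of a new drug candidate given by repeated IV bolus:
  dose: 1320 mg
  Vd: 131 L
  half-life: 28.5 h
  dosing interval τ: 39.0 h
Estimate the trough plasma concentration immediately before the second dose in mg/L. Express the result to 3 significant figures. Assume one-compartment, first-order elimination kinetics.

C₀ per dose = Dose / Vd = 1320 / 131 = 10.08 mg/L
k = ln2 / t½ = 0.693147 / 28.5 = 0.02432 h⁻¹
Fraction remaining after one interval: r = e^(−kτ) = e^(−0.02432 × 39.0) = 0.3873
Before dose 2, 1 dose has been given (aged 1τ).
C_trough = C₀ × r = 10.08 × 0.3873 = 3.904 mg/L

3.90 mg/L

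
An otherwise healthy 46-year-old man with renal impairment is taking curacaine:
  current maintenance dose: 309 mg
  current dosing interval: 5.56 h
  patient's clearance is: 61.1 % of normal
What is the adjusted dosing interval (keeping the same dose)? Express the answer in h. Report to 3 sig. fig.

9.10 h

To keep the same average steady-state level, dosing rate must scale with clearance.
CL ratio = 61.1 / 100 = 0.6110
New interval (same dose) = 5.56 / 0.6110 = 9.100 h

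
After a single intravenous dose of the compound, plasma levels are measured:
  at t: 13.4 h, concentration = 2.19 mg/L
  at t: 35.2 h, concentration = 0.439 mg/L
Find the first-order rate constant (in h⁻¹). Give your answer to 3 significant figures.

k = ln(C₁/C₂) / (t₂ − t₁) = ln(2.19/0.439) / (35.2 − 13.4)
  = 1.607 / 21.80 = 0.07372 h⁻¹

0.0737 h⁻¹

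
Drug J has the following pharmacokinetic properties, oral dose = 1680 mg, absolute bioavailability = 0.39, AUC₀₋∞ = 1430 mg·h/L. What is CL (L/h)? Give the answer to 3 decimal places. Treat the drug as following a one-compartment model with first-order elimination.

0.458 L/h

CL = F·Dose / AUC = 0.39 × 1680 / 1430 = 0.4582 L/h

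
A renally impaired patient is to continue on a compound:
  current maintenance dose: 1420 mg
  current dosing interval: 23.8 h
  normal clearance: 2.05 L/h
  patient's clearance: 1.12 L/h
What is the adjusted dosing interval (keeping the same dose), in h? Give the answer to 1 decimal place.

To keep the same average steady-state level, dosing rate must scale with clearance.
CL ratio = 1.12 / 2.05 = 0.5463
New interval (same dose) = 23.8 / 0.5463 = 43.57 h

43.6 h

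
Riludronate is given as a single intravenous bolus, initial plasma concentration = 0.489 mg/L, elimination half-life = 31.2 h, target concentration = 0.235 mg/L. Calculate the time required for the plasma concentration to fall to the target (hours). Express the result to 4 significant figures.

32.98 h

k = ln2 / t½ = 0.693147 / 31.2 = 0.02222 h⁻¹
t = ln(C₀ / C) / k = ln(0.4890 / 0.235) / 0.02222
  = ln(2.081) / 0.02222 = 0.7328 / 0.02222 = 32.98 h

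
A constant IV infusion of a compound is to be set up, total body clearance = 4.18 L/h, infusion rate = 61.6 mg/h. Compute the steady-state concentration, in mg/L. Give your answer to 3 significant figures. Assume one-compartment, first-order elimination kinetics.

14.7 mg/L

At steady state Css = R₀ / CL = 61.6 / 4.180 = 14.74 mg/L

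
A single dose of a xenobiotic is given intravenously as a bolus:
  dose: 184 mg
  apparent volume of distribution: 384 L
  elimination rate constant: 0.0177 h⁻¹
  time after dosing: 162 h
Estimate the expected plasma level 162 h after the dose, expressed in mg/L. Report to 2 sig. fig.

0.027 mg/L

C₀ = Dose / Vd = 184.0 / 384 = 0.4792 mg/L
C = C₀ · e^(−k·t) = 0.4792 × e^(−0.01770 × 162)
  = 0.4792 × 0.05685 = 0.02724 mg/L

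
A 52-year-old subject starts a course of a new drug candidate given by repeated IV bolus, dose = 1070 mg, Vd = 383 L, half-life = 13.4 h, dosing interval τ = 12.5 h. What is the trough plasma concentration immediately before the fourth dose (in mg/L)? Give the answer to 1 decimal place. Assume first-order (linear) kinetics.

2.6 mg/L

C₀ per dose = Dose / Vd = 1070 / 383 = 2.794 mg/L
k = ln2 / t½ = 0.693147 / 13.4 = 0.05173 h⁻¹
Fraction remaining after one interval: r = e^(−kτ) = e^(−0.05173 × 12.5) = 0.5238
Before dose 4, 3 doses have been given (aged 1τ, 2τ, 3τ).
C_trough = C₀ × (r + r² + … + r^3) = C₀ × r(1−r^3)/(1−r)
        = 2.794 × 0.5238 × (1 − 0.1437) / (1 − 0.5238) = 2.632 mg/L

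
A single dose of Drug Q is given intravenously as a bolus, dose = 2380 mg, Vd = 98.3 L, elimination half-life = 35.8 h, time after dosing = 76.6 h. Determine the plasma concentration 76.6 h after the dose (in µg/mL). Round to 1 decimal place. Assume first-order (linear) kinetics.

5.5 µg/mL

C₀ = Dose / Vd = 2380 / 98.3 = 24.21 mg/L
k = ln2 / t½ = 0.693147 / 35.8 = 0.01936 h⁻¹
C = C₀ · e^(−k·t) = 24.21 × e^(−0.01936 × 76.6)
  = 24.21 × 0.2270 = 5.496 mg/L
(5.496 mg/L = 5.496 µg/mL)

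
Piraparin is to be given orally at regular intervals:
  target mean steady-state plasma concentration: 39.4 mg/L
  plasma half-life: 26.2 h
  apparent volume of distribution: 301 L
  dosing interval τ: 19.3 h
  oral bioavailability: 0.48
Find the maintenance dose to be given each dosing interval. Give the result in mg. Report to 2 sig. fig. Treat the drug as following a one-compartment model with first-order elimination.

k = ln2 / t½ = 0.693147 / 26.2 = 0.02646 h⁻¹
CL = k × Vd = 0.02646 × 301 = 7.964 L/h
At steady state, F × (Dose/τ) = Css × CL.
Dose = Css × CL × τ / F = 39.4 × 7.964 × 19.3 / 0.48 = 12620 mg

13000 mg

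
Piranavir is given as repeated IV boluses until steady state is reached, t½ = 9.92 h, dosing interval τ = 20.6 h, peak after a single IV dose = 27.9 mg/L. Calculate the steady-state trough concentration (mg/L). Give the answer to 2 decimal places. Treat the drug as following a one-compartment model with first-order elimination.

8.67 mg/L

k = ln2 / t½ = 0.693147 / 9.92 = 0.06987 h⁻¹
e^(−kτ) = e^(−0.06987 × 20.6) = 0.2371
Accumulation ratio R = 1 / (1 − e^(−kτ)) = 1 / (1 − 0.2371) = 1.311
Steady-state trough = C₀ × R × e^(−kτ) = 27.9 × 1.311 × 0.2371 = 8.672 mg/L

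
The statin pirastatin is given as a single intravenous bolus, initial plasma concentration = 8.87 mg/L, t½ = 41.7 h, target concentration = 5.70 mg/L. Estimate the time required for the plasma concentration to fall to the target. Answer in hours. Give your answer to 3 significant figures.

26.6 h

k = ln2 / t½ = 0.693147 / 41.7 = 0.01662 h⁻¹
t = ln(C₀ / C) / k = ln(8.870 / 5.70) / 0.01662
  = ln(1.556) / 0.01662 = 0.4421 / 0.01662 = 26.60 h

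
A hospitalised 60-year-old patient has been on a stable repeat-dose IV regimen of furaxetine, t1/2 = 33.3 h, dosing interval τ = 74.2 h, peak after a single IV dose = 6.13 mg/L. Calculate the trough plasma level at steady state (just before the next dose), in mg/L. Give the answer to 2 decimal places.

1.66 mg/L

k = ln2 / t½ = 0.693147 / 33.3 = 0.02082 h⁻¹
e^(−kτ) = e^(−0.02082 × 74.2) = 0.2133
Accumulation ratio R = 1 / (1 − e^(−kτ)) = 1 / (1 − 0.2133) = 1.271
Steady-state trough = C₀ × R × e^(−kτ) = 6.13 × 1.271 × 0.2133 = 1.662 mg/L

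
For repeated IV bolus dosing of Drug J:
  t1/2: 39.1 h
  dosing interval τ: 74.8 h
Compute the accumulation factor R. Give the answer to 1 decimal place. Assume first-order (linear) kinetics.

k = ln2 / t½ = 0.693147 / 39.1 = 0.01773 h⁻¹
e^(−kτ) = e^(−0.01773 × 74.8) = 0.2655
Accumulation ratio R = 1 / (1 − e^(−kτ)) = 1 / (1 − 0.2655) = 1.361

1.4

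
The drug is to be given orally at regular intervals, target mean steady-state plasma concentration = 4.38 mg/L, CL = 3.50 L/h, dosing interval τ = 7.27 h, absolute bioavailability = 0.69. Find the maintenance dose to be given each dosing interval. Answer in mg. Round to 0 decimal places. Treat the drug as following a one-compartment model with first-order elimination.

At steady state, F × (Dose/τ) = Css × CL.
Dose = Css × CL × τ / F = 4.38 × 3.500 × 7.27 / 0.69 = 161.5 mg

162 mg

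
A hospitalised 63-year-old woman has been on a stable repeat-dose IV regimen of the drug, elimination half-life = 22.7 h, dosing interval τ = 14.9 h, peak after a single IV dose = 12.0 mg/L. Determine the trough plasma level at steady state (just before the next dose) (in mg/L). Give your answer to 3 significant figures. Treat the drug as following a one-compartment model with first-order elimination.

20.8 mg/L

k = ln2 / t½ = 0.693147 / 22.7 = 0.03054 h⁻¹
e^(−kτ) = e^(−0.03054 × 14.9) = 0.6344
Accumulation ratio R = 1 / (1 − e^(−kτ)) = 1 / (1 − 0.6344) = 2.735
Steady-state trough = C₀ × R × e^(−kτ) = 12.0 × 2.735 × 0.6344 = 20.82 mg/L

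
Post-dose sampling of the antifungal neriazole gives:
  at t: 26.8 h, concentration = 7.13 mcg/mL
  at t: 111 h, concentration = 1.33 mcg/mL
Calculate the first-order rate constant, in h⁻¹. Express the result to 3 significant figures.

0.0199 h⁻¹

k = ln(C₁/C₂) / (t₂ − t₁) = ln(7.13/1.33) / (111 − 26.8)
  = 1.679 / 84.20 = 0.01994 h⁻¹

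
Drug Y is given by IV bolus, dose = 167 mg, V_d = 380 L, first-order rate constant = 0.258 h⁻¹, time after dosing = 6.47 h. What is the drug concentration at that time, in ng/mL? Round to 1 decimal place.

C₀ = Dose / Vd = 167.0 / 380 = 0.4395 mg/L
C = C₀ · e^(−k·t) = 0.4395 × e^(−0.2580 × 6.47)
  = 0.4395 × 0.1884 = 0.08280 mg/L
Convert: 0.08280 mg/L × 1000 = 82.80 ng/mL

82.8 ng/mL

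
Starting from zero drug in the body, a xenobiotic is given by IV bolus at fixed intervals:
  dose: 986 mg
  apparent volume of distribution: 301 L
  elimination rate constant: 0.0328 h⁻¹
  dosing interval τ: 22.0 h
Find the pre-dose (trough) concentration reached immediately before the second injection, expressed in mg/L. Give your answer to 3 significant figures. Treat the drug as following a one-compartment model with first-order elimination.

1.59 mg/L

C₀ per dose = Dose / Vd = 986 / 301 = 3.276 mg/L
Fraction remaining after one interval: r = e^(−kτ) = e^(−0.03280 × 22.0) = 0.4860
Before dose 2, 1 dose has been given (aged 1τ).
C_trough = C₀ × r = 3.276 × 0.4860 = 1.592 mg/L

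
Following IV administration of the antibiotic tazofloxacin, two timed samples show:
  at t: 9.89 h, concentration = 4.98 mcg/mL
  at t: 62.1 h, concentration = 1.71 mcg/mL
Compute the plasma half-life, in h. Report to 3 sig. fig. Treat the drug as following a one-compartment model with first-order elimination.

33.9 h

k = ln(C₁/C₂) / (t₂ − t₁) = ln(4.98/1.71) / (62.1 − 9.89)
  = 1.069 / 52.21 = 0.02048 h⁻¹
t½ = ln2 / k = 0.693147 / 0.02048 = 33.85 h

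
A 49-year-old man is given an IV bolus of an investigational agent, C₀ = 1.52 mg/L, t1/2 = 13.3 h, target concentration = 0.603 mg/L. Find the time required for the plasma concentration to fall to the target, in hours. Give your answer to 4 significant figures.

17.74 h

k = ln2 / t½ = 0.693147 / 13.3 = 0.05212 h⁻¹
t = ln(C₀ / C) / k = ln(1.520 / 0.603) / 0.05212
  = ln(2.521) / 0.05212 = 0.9247 / 0.05212 = 17.74 h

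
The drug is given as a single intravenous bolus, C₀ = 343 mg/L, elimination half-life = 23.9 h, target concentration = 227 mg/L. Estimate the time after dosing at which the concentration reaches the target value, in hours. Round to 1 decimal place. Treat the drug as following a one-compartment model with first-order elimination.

k = ln2 / t½ = 0.693147 / 23.9 = 0.02900 h⁻¹
t = ln(C₀ / C) / k = ln(343.0 / 227) / 0.02900
  = ln(1.511) / 0.02900 = 0.4128 / 0.02900 = 14.23 h

14.2 h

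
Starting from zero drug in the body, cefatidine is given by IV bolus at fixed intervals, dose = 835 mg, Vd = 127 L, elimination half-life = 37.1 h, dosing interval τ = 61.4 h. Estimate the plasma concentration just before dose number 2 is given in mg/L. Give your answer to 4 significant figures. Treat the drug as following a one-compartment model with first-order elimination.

C₀ per dose = Dose / Vd = 835 / 127 = 6.575 mg/L
k = ln2 / t½ = 0.693147 / 37.1 = 0.01868 h⁻¹
Fraction remaining after one interval: r = e^(−kτ) = e^(−0.01868 × 61.4) = 0.3176
Before dose 2, 1 dose has been given (aged 1τ).
C_trough = C₀ × r = 6.575 × 0.3176 = 2.088 mg/L

2.088 mg/L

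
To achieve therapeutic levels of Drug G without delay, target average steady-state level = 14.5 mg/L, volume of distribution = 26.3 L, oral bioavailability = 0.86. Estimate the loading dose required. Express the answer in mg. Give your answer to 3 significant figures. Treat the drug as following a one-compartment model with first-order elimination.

443 mg

LD = Css × Vd / F = 14.5 × 26.3 / 0.86 = 443.4 mg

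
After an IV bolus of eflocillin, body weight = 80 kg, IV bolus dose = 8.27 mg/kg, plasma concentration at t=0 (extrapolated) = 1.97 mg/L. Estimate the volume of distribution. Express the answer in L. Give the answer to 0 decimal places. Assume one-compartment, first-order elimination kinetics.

Dose = 8.27 × 80 = 661.6 mg
Vd = Dose / C₀ = 661.6 / 1.97 = 335.8 L

336 L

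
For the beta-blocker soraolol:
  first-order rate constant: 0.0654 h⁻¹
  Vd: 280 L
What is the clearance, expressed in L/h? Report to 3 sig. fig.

CL = k × Vd = 0.0654 × 280 = 18.31 L/h

18.3 L/h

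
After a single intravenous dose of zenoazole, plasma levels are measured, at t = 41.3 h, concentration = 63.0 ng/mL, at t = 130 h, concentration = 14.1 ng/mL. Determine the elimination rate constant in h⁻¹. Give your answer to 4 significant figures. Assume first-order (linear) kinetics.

k = ln(C₁/C₂) / (t₂ − t₁) = ln(63.0/14.1) / (130 − 41.3)
  = 1.497 / 88.70 = 0.01688 h⁻¹

0.01688 h⁻¹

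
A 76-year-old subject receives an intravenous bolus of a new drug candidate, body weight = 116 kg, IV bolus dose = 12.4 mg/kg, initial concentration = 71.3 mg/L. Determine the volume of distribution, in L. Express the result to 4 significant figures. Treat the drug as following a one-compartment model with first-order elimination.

20.17 L

Dose = 12.4 × 116 = 1438 mg
Vd = Dose / C₀ = 1438 / 71.3 = 20.17 L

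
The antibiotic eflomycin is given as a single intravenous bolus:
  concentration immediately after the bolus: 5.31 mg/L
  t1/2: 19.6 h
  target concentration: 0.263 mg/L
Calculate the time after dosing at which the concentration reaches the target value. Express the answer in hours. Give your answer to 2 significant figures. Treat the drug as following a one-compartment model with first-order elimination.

85 h

k = ln2 / t½ = 0.693147 / 19.6 = 0.03536 h⁻¹
t = ln(C₀ / C) / k = ln(5.310 / 0.263) / 0.03536
  = ln(20.19) / 0.03536 = 3.005 / 0.03536 = 84.98 h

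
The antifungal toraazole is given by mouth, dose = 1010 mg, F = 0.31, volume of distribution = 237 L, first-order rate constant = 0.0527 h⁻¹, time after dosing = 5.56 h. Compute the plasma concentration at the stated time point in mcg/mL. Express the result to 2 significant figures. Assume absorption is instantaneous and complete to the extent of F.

Amount reaching circulation = F × Dose = 0.31 × 1010 = 313.1 mg
C₀ = F·Dose / Vd = 313.1 / 237 = 1.321 mg/L
C = C₀ · e^(−k·t) = 1.321 × e^(−0.05270 × 5.56)
  = 1.321 × 0.7460 = 0.9855 mg/L
(0.9855 mg/L = 0.9855 mcg/mL)

0.99 mcg/mL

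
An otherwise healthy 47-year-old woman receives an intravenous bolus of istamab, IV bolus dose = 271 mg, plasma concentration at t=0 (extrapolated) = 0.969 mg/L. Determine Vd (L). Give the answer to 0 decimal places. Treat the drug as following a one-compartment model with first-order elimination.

280 L

Vd = Dose / C₀ = 271.0 / 0.969 = 279.7 L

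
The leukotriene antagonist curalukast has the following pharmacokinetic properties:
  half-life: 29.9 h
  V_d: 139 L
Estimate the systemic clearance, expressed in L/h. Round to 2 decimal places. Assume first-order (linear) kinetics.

3.22 L/h

k = ln2 / t½ = 0.693147 / 29.9 = 0.02318 h⁻¹
CL = k × Vd = 0.02318 × 139 = 3.222 L/h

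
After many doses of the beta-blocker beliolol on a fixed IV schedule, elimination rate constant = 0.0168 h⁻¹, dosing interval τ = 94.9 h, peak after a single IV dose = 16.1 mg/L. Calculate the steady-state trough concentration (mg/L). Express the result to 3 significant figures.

e^(−kτ) = e^(−0.01680 × 94.9) = 0.2030
Accumulation ratio R = 1 / (1 − e^(−kτ)) = 1 / (1 − 0.2030) = 1.255
Steady-state trough = C₀ × R × e^(−kτ) = 16.1 × 1.255 × 0.2030 = 4.102 mg/L

4.10 mg/L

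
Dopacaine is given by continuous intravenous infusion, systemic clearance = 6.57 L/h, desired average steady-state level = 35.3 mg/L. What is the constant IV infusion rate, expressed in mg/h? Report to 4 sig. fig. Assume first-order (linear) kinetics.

At steady state, infusion rate R₀ = Css × CL = 35.3 × 6.570 = 231.9 mg/h

231.9 mg/h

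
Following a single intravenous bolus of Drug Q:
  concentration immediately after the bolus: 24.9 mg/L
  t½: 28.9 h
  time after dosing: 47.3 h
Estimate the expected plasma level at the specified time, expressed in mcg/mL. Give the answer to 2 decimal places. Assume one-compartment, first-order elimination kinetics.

k = ln2 / t½ = 0.693147 / 28.9 = 0.02398 h⁻¹
C = C₀ · e^(−k·t) = 24.90 × e^(−0.02398 × 47.3)
  = 24.90 × 0.3217 = 8.010 mg/L
(8.010 mg/L = 8.010 mcg/mL)

8.01 mcg/mL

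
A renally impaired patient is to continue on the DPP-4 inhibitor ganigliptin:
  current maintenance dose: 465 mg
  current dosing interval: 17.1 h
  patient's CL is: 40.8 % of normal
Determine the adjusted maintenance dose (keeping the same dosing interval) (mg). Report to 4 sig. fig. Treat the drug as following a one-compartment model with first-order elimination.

To keep the same average steady-state level, dosing rate must scale with clearance.
CL ratio = 40.8 / 100 = 0.4080
New dose (same interval) = 465 × 0.4080 = 189.7 mg

189.7 mg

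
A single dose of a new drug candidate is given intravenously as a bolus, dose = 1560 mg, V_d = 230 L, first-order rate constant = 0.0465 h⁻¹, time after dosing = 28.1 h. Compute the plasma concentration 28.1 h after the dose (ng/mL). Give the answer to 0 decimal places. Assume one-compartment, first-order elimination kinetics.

C₀ = Dose / Vd = 1560 / 230 = 6.783 mg/L
C = C₀ · e^(−k·t) = 6.783 × e^(−0.04650 × 28.1)
  = 6.783 × 0.2707 = 1.836 mg/L
Convert: 1.836 mg/L × 1000 = 1836 ng/mL

1836 ng/mL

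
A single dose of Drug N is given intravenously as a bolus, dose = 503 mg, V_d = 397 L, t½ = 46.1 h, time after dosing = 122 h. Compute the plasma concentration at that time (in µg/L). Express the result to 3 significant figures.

C₀ = Dose / Vd = 503.0 / 397 = 1.267 mg/L
k = ln2 / t½ = 0.693147 / 46.1 = 0.01504 h⁻¹
C = C₀ · e^(−k·t) = 1.267 × e^(−0.01504 × 122)
  = 1.267 × 0.1596 = 0.2022 mg/L
Convert: 0.2022 mg/L × 1000 = 202.2 µg/L

202 µg/L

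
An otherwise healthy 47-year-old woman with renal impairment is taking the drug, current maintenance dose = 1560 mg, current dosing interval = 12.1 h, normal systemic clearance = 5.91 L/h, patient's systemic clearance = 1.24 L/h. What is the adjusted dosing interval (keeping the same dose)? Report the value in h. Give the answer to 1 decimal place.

57.7 h

To keep the same average steady-state level, dosing rate must scale with clearance.
CL ratio = 1.24 / 5.91 = 0.2098
New interval (same dose) = 12.1 / 0.2098 = 57.67 h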